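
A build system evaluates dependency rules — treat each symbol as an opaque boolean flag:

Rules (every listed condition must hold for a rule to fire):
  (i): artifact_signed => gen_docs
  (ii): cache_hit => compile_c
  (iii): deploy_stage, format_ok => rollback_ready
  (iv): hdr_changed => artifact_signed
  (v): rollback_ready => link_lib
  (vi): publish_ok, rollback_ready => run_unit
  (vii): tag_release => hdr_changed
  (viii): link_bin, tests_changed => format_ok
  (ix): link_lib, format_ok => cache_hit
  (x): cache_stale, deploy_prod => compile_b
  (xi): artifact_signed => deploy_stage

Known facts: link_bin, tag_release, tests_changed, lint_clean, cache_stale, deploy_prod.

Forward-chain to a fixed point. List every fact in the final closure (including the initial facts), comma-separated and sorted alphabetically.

artifact_signed, cache_hit, cache_stale, compile_b, compile_c, deploy_prod, deploy_stage, format_ok, gen_docs, hdr_changed, link_bin, link_lib, lint_clean, rollback_ready, tag_release, tests_changed

Round 1: (vii) [tag_release => hdr_changed]; (viii) [link_bin, tests_changed => format_ok]; (x) [cache_stale, deploy_prod => compile_b]. Adds hdr_changed, format_ok, compile_b.
Round 2: (iv) [hdr_changed => artifact_signed]. Adds artifact_signed.
Round 3: (i) [artifact_signed => gen_docs]; (xi) [artifact_signed => deploy_stage]. Adds gen_docs, deploy_stage.
Round 4: (iii) [deploy_stage, format_ok => rollback_ready]. Adds rollback_ready.
Round 5: (v) [rollback_ready => link_lib]. Adds link_lib.
Round 6: (ix) [link_lib, format_ok => cache_hit]. Adds cache_hit.
Round 7: (ii) [cache_hit => compile_c]. Adds compile_c.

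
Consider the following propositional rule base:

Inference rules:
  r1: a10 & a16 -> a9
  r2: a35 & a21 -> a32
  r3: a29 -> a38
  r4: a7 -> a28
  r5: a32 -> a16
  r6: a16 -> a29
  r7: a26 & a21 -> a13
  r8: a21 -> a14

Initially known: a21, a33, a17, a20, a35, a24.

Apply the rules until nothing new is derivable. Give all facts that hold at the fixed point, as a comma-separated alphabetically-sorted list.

a14, a16, a17, a20, a21, a24, a29, a32, a33, a35, a38

Round 1 — r2, r8, derive a32, a14.
Round 2 — r5, derive a16.
Round 3 — r6, derive a29.
Round 4 — r3, derive a38.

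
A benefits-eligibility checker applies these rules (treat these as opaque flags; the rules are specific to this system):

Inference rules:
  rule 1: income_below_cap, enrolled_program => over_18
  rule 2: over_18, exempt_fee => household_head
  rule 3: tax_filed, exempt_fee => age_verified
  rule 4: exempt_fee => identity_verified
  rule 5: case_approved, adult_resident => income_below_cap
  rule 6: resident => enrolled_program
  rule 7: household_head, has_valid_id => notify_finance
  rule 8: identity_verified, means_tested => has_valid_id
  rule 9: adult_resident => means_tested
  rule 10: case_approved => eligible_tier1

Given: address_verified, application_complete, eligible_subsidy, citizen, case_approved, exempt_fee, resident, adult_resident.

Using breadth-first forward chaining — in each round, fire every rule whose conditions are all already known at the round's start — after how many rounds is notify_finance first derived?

4

Round 1: rule 4 [exempt_fee => identity_verified]; rule 5 [case_approved, adult_resident => income_below_cap]; rule 6 [resident => enrolled_program]; rule 9 [adult_resident => means_tested]; rule 10 [case_approved => eligible_tier1]. New: identity_verified, income_below_cap, enrolled_program, means_tested, eligible_tier1.
Round 2: rule 1 [income_below_cap, enrolled_program => over_18]; rule 8 [identity_verified, means_tested => has_valid_id]. New: over_18, has_valid_id.
Round 3: rule 2 [over_18, exempt_fee => household_head]. New: household_head.
Round 4: rule 7 [household_head, has_valid_id => notify_finance]. New: notify_finance.
notify_finance first appears in round 4.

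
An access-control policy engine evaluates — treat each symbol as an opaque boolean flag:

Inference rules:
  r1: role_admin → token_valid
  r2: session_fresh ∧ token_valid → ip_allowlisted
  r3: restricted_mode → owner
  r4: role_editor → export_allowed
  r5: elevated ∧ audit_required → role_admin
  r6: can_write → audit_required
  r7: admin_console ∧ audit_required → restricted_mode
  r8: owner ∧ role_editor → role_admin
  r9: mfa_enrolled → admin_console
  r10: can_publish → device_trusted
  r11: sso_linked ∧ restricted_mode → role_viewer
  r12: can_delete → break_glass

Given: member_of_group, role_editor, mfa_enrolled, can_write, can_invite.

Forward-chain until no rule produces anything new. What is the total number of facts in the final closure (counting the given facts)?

Round 1: r4 [role_editor → export_allowed]; r6 [can_write → audit_required]; r9 [mfa_enrolled → admin_console]. New: export_allowed, audit_required, admin_console.
Round 2: r7 [admin_console ∧ audit_required → restricted_mode]. New: restricted_mode.
Round 3: r3 [restricted_mode → owner]. New: owner.
Round 4: r8 [owner ∧ role_editor → role_admin]. New: role_admin.
Round 5: r1 [role_admin → token_valid]. New: token_valid.
Closure: {admin_console, audit_required, can_invite, can_write, export_allowed, member_of_group, mfa_enrolled, owner, restricted_mode, role_admin, role_editor, token_valid} — 12 facts.

12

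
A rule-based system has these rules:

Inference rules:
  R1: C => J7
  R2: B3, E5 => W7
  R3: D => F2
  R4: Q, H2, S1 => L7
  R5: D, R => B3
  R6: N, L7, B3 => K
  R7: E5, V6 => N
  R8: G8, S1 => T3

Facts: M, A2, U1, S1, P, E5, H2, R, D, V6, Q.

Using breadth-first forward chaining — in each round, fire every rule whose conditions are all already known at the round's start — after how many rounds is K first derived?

2

Round 1 fires R3, R4, R5, R7, giving F2, L7, B3, N.
Round 2 fires R2, R6, giving W7, K.
K first appears in round 2.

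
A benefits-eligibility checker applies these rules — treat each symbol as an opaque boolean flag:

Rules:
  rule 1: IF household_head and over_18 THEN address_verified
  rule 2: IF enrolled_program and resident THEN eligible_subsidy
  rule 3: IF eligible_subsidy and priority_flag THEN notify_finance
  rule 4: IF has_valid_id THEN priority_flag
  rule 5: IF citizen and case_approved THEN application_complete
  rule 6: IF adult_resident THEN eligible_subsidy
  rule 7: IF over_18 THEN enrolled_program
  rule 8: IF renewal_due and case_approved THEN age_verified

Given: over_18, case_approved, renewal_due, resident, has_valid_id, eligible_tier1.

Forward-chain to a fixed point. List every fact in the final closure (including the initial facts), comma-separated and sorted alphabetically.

age_verified, case_approved, eligible_subsidy, eligible_tier1, enrolled_program, has_valid_id, notify_finance, over_18, priority_flag, renewal_due, resident

Round 1 fires rule 4, rule 7, rule 8, giving priority_flag, enrolled_program, age_verified.
Round 2 fires rule 2, giving eligible_subsidy.
Round 3 fires rule 3, giving notify_finance.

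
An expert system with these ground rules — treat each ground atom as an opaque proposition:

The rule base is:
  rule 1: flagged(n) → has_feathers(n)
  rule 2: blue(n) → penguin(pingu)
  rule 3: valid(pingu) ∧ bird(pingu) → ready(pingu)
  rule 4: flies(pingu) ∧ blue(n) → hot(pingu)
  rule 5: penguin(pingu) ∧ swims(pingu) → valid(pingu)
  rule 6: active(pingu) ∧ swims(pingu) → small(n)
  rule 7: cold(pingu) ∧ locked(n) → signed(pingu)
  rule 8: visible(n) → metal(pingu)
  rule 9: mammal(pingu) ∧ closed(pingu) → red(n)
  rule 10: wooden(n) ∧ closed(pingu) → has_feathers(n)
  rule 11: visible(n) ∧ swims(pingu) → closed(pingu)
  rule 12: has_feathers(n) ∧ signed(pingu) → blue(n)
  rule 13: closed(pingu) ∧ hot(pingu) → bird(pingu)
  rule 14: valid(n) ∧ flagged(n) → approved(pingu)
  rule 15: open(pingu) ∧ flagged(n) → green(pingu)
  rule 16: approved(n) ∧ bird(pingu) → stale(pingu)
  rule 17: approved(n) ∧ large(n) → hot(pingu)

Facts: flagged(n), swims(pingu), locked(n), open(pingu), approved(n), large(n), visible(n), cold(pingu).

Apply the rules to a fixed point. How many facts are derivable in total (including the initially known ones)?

Round 1 fires rule 1, rule 7, rule 8, rule 11, rule 15, rule 17, giving has_feathers(n), signed(pingu), metal(pingu), closed(pingu), green(pingu), hot(pingu).
Round 2 fires rule 12, rule 13, giving blue(n), bird(pingu).
Round 3 fires rule 2, rule 16, giving penguin(pingu), stale(pingu).
Round 4 fires rule 5, giving valid(pingu).
Round 5 fires rule 3, giving ready(pingu).
Closure: {approved(n), bird(pingu), blue(n), closed(pingu), cold(pingu), flagged(n), green(pingu), has_feathers(n), hot(pingu), large(n), locked(n), metal(pingu), open(pingu), penguin(pingu), ready(pingu), signed(pingu), stale(pingu), swims(pingu), valid(pingu), visible(n)} — 20 facts.

20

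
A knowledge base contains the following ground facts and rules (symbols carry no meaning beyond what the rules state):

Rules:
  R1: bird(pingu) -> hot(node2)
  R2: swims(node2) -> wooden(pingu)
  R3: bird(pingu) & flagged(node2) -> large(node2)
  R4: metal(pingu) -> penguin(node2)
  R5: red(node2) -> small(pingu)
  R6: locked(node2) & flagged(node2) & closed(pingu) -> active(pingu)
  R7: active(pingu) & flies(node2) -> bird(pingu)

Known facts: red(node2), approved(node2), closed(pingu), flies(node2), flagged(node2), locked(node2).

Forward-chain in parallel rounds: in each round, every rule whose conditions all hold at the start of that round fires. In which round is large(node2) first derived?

3

Round 1: R5 [red(node2) -> small(pingu)]; R6 [locked(node2) & flagged(node2) & closed(pingu) -> active(pingu)]. Adds small(pingu), active(pingu).
Round 2: R7 [active(pingu) & flies(node2) -> bird(pingu)]. Adds bird(pingu).
Round 3: R1 [bird(pingu) -> hot(node2)]; R3 [bird(pingu) & flagged(node2) -> large(node2)]. Adds hot(node2), large(node2).
large(node2) first appears in round 3.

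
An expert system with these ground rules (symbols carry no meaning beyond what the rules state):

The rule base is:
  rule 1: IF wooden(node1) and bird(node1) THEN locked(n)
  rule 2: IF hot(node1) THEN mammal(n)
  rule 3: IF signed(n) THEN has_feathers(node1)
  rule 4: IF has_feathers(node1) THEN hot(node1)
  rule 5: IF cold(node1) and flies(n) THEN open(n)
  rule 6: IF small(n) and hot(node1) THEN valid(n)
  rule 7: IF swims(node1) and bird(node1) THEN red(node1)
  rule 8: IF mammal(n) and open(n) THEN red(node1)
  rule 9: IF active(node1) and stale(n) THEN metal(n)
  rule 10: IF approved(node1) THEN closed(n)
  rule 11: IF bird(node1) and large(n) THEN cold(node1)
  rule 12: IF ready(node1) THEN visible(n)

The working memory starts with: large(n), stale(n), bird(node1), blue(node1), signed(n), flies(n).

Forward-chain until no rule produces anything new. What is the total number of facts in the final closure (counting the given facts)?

12

Round 1: rule 3 [IF signed(n) THEN has_feathers(node1)]; rule 11 [IF bird(node1) and large(n) THEN cold(node1)]. New: has_feathers(node1), cold(node1).
Round 2: rule 4 [IF has_feathers(node1) THEN hot(node1)]; rule 5 [IF cold(node1) and flies(n) THEN open(n)]. New: hot(node1), open(n).
Round 3: rule 2 [IF hot(node1) THEN mammal(n)]. New: mammal(n).
Round 4: rule 8 [IF mammal(n) and open(n) THEN red(node1)]. New: red(node1).
Closure: {bird(node1), blue(node1), cold(node1), flies(n), has_feathers(node1), hot(node1), large(n), mammal(n), open(n), red(node1), signed(n), stale(n)} — 12 facts.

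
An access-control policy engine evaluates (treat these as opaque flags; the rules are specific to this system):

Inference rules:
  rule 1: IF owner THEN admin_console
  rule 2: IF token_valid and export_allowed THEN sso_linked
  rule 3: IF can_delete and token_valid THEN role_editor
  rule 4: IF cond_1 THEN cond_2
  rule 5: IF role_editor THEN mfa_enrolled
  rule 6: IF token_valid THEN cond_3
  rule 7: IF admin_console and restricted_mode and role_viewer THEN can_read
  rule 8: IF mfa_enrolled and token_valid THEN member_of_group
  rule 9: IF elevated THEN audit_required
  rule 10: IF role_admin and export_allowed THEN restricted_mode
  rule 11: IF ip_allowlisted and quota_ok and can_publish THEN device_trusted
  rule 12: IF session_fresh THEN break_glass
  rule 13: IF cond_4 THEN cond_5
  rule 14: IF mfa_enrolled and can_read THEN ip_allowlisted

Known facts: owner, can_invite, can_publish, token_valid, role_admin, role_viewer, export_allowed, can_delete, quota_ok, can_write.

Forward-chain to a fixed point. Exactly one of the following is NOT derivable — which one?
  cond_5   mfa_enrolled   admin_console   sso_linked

Round 1: rule 1 [IF owner THEN admin_console]; rule 2 [IF token_valid and export_allowed THEN sso_linked]; rule 3 [IF can_delete and token_valid THEN role_editor]; rule 6 [IF token_valid THEN cond_3]; rule 10 [IF role_admin and export_allowed THEN restricted_mode]. New: admin_console, sso_linked, role_editor, cond_3, restricted_mode.
Round 2: rule 5 [IF role_editor THEN mfa_enrolled]; rule 7 [IF admin_console and restricted_mode and role_viewer THEN can_read]. New: mfa_enrolled, can_read.
Round 3: rule 8 [IF mfa_enrolled and token_valid THEN member_of_group]; rule 14 [IF mfa_enrolled and can_read THEN ip_allowlisted]. New: member_of_group, ip_allowlisted.
Round 4: rule 11 [IF ip_allowlisted and quota_ok and can_publish THEN device_trusted]. New: device_trusted.
Derived: admin_console (round 1), mfa_enrolled (round 2), sso_linked (round 1). cond_5 never appears in any round.

cond_5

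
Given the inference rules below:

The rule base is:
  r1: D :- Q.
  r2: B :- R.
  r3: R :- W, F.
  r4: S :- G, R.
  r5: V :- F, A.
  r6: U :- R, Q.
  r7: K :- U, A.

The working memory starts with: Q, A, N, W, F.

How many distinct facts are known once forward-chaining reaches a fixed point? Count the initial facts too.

Round 1: r1 [D :- Q.]; r3 [R :- W, F.]; r5 [V :- F, A.]. Adds D, R, V.
Round 2: r2 [B :- R.]; r6 [U :- R, Q.]. Adds B, U.
Round 3: r7 [K :- U, A.]. Adds K.
Closure: {A, B, D, F, K, N, Q, R, U, V, W} — 11 facts.

11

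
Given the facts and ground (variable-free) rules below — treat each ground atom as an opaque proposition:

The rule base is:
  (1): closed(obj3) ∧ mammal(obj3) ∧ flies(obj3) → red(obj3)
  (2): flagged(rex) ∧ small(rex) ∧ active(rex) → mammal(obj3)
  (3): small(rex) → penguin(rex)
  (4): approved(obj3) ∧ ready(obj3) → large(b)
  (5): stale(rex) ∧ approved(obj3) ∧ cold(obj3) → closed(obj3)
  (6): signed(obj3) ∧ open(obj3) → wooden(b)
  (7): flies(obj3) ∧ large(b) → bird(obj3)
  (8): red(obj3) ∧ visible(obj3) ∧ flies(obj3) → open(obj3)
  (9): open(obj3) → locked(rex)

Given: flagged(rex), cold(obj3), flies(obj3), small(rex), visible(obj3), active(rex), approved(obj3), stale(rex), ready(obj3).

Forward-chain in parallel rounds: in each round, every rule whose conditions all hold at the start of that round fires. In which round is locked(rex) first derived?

4

[1] (2) [flagged(rex) ∧ small(rex) ∧ active(rex) → mammal(obj3)]; (3) [small(rex) → penguin(rex)]; (4) [approved(obj3) ∧ ready(obj3) → large(b)]; (5) [stale(rex) ∧ approved(obj3) ∧ cold(obj3) → closed(obj3)]. ⇒ new: mammal(obj3), penguin(rex), large(b), closed(obj3).
[2] (1) [closed(obj3) ∧ mammal(obj3) ∧ flies(obj3) → red(obj3)]; (7) [flies(obj3) ∧ large(b) → bird(obj3)]. ⇒ new: red(obj3), bird(obj3).
[3] (8) [red(obj3) ∧ visible(obj3) ∧ flies(obj3) → open(obj3)]. ⇒ new: open(obj3).
[4] (9) [open(obj3) → locked(rex)]. ⇒ new: locked(rex).
locked(rex) first appears in round 4.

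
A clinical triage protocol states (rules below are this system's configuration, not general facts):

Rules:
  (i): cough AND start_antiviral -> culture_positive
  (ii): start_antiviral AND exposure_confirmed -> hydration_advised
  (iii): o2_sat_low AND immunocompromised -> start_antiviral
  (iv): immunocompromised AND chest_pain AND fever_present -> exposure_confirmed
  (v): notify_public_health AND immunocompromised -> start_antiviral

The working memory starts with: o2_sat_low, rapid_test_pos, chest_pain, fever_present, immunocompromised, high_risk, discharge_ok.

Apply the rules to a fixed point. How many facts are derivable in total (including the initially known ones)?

[1] (iii) [o2_sat_low AND immunocompromised -> start_antiviral]; (iv) [immunocompromised AND chest_pain AND fever_present -> exposure_confirmed]. ⇒ new: start_antiviral, exposure_confirmed.
[2] (ii) [start_antiviral AND exposure_confirmed -> hydration_advised]. ⇒ new: hydration_advised.
Closure: {chest_pain, discharge_ok, exposure_confirmed, fever_present, high_risk, hydration_advised, immunocompromised, o2_sat_low, rapid_test_pos, start_antiviral} — 10 facts.

10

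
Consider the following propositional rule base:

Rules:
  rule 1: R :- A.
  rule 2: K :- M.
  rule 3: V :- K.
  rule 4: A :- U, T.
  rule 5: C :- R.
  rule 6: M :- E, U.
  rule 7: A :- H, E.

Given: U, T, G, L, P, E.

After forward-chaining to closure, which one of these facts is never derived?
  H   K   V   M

Round 1 — rule 4, rule 6, derive A, M.
Round 2 — rule 1, rule 2, derive R, K.
Round 3 — rule 3, rule 5, derive V, C.
Derived: V (round 3), K (round 2), M (round 1). H never appears in any round.

H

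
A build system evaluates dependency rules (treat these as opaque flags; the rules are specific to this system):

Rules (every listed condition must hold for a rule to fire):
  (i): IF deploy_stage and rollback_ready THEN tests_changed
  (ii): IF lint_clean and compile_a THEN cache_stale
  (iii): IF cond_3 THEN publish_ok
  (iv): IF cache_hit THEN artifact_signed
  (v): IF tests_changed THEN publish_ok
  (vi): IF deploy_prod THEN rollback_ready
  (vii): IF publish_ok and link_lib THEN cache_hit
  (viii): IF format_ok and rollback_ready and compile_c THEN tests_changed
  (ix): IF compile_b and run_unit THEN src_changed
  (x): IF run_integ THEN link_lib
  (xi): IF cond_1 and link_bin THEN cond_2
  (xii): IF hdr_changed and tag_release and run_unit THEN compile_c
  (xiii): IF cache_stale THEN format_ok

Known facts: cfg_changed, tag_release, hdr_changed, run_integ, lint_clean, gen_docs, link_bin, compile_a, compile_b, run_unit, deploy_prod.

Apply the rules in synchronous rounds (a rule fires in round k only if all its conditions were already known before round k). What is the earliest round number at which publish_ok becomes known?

Round 1: (ii) [IF lint_clean and compile_a THEN cache_stale]; (vi) [IF deploy_prod THEN rollback_ready]; (ix) [IF compile_b and run_unit THEN src_changed]; (x) [IF run_integ THEN link_lib]; (xii) [IF hdr_changed and tag_release and run_unit THEN compile_c]. New: cache_stale, rollback_ready, src_changed, link_lib, compile_c.
Round 2: (xiii) [IF cache_stale THEN format_ok]. New: format_ok.
Round 3: (viii) [IF format_ok and rollback_ready and compile_c THEN tests_changed]. New: tests_changed.
Round 4: (v) [IF tests_changed THEN publish_ok]. New: publish_ok.
publish_ok first appears in round 4.

4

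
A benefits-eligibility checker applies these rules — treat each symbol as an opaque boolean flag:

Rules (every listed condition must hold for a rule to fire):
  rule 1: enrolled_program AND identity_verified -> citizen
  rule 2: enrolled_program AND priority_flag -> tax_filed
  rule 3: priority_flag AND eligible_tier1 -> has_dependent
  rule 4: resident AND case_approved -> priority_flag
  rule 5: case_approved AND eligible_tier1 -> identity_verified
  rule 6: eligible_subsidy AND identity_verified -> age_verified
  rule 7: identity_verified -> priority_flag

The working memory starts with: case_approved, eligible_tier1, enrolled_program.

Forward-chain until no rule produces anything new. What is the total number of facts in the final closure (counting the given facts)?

Round 1: rule 5 [case_approved AND eligible_tier1 -> identity_verified]. Adds identity_verified.
Round 2: rule 1 [enrolled_program AND identity_verified -> citizen]; rule 7 [identity_verified -> priority_flag]. Adds citizen, priority_flag.
Round 3: rule 2 [enrolled_program AND priority_flag -> tax_filed]; rule 3 [priority_flag AND eligible_tier1 -> has_dependent]. Adds tax_filed, has_dependent.
Closure: {case_approved, citizen, eligible_tier1, enrolled_program, has_dependent, identity_verified, priority_flag, tax_filed} — 8 facts.

8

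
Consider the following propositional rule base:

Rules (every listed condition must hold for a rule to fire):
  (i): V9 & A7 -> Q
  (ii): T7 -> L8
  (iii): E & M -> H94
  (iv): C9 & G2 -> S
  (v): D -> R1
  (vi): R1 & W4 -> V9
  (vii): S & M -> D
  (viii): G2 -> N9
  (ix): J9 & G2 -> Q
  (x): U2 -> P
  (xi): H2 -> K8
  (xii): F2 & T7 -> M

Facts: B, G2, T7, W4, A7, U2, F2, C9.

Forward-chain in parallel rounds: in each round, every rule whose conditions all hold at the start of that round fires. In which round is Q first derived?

5

Round 1 — (ii), (iv), (viii), (x), (xii), derive L8, S, N9, P, M.
Round 2 — (vii), derive D.
Round 3 — (v), derive R1.
Round 4 — (vi), derive V9.
Round 5 — (i), derive Q.
Q first appears in round 5.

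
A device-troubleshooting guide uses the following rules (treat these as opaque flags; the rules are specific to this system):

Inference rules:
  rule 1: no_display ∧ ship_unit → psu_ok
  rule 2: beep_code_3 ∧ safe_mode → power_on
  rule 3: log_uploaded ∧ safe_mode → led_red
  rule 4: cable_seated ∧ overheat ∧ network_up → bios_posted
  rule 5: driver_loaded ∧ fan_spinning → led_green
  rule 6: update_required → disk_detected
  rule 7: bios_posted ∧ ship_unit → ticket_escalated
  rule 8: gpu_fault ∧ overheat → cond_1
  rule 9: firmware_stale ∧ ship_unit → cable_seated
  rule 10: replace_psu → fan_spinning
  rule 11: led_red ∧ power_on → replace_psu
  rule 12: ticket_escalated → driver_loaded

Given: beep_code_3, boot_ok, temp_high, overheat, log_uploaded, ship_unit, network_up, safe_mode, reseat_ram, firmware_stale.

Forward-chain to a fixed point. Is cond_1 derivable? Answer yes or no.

[1] rule 2 [beep_code_3 ∧ safe_mode → power_on]; rule 3 [log_uploaded ∧ safe_mode → led_red]; rule 9 [firmware_stale ∧ ship_unit → cable_seated]. ⇒ new: power_on, led_red, cable_seated.
[2] rule 4 [cable_seated ∧ overheat ∧ network_up → bios_posted]; rule 11 [led_red ∧ power_on → replace_psu]. ⇒ new: bios_posted, replace_psu.
[3] rule 7 [bios_posted ∧ ship_unit → ticket_escalated]; rule 10 [replace_psu → fan_spinning]. ⇒ new: ticket_escalated, fan_spinning.
[4] rule 12 [ticket_escalated → driver_loaded]. ⇒ new: driver_loaded.
[5] rule 5 [driver_loaded ∧ fan_spinning → led_green]. ⇒ new: led_green.
Fixed point reached. cond_1 is concluded only by rule 8; rule 8 needs gpu_fault (never derived).

no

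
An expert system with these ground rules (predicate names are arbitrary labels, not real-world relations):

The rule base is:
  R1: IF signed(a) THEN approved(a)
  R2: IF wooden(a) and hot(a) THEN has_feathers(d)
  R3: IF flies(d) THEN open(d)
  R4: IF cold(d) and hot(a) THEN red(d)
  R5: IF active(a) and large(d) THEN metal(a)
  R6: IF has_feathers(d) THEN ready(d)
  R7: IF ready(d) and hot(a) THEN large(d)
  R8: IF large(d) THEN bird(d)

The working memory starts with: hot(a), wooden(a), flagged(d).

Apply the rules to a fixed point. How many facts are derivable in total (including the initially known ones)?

Round 1: R2 [IF wooden(a) and hot(a) THEN has_feathers(d)]. Adds has_feathers(d).
Round 2: R6 [IF has_feathers(d) THEN ready(d)]. Adds ready(d).
Round 3: R7 [IF ready(d) and hot(a) THEN large(d)]. Adds large(d).
Round 4: R8 [IF large(d) THEN bird(d)]. Adds bird(d).
Closure: {bird(d), flagged(d), has_feathers(d), hot(a), large(d), ready(d), wooden(a)} — 7 facts.

7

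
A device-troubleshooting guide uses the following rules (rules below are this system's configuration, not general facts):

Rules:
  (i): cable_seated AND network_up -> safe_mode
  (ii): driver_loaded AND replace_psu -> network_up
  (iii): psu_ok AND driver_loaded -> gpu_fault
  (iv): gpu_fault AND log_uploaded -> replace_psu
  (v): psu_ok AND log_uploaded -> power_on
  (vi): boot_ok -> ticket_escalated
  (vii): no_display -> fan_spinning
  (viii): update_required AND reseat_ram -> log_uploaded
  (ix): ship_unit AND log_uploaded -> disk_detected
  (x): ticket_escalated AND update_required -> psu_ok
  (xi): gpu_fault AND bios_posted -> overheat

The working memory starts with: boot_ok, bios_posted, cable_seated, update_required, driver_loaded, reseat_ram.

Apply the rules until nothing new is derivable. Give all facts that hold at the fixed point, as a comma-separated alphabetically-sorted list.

bios_posted, boot_ok, cable_seated, driver_loaded, gpu_fault, log_uploaded, network_up, overheat, power_on, psu_ok, replace_psu, reseat_ram, safe_mode, ticket_escalated, update_required

[1] (vi) [boot_ok -> ticket_escalated]; (viii) [update_required AND reseat_ram -> log_uploaded]. ⇒ new: ticket_escalated, log_uploaded.
[2] (x) [ticket_escalated AND update_required -> psu_ok]. ⇒ new: psu_ok.
[3] (iii) [psu_ok AND driver_loaded -> gpu_fault]; (v) [psu_ok AND log_uploaded -> power_on]. ⇒ new: gpu_fault, power_on.
[4] (iv) [gpu_fault AND log_uploaded -> replace_psu]; (xi) [gpu_fault AND bios_posted -> overheat]. ⇒ new: replace_psu, overheat.
[5] (ii) [driver_loaded AND replace_psu -> network_up]. ⇒ new: network_up.
[6] (i) [cable_seated AND network_up -> safe_mode]. ⇒ new: safe_mode.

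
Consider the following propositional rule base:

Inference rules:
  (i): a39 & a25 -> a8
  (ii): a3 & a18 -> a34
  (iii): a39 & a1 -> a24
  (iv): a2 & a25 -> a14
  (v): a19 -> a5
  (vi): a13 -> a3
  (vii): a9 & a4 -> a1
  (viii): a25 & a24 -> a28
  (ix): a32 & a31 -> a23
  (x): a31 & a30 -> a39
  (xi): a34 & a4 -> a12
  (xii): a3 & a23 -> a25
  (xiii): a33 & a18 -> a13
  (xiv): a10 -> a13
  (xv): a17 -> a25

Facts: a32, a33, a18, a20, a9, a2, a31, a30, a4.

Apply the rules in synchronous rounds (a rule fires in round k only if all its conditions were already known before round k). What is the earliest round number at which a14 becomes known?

[1] (vii) [a9 & a4 -> a1]; (ix) [a32 & a31 -> a23]; (x) [a31 & a30 -> a39]; (xiii) [a33 & a18 -> a13]. ⇒ new: a1, a23, a39, a13.
[2] (iii) [a39 & a1 -> a24]; (vi) [a13 -> a3]. ⇒ new: a24, a3.
[3] (ii) [a3 & a18 -> a34]; (xii) [a3 & a23 -> a25]. ⇒ new: a34, a25.
[4] (i) [a39 & a25 -> a8]; (iv) [a2 & a25 -> a14]; (viii) [a25 & a24 -> a28]; (xi) [a34 & a4 -> a12]. ⇒ new: a8, a14, a28, a12.
a14 first appears in round 4.

4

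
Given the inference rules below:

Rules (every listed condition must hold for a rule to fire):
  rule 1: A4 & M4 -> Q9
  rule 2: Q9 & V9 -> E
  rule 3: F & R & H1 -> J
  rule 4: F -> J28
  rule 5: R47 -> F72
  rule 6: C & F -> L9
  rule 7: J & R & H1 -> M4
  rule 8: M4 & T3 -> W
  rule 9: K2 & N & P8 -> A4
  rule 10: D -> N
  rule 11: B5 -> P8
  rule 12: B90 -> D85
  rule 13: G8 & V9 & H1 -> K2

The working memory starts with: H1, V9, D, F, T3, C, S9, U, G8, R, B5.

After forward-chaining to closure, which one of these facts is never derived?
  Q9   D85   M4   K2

D85

Round 1 fires rule 3, rule 4, rule 6, rule 10, rule 11, rule 13, giving J, J28, L9, N, P8, K2.
Round 2 fires rule 7, rule 9, giving M4, A4.
Round 3 fires rule 1, rule 8, giving Q9, W.
Round 4 fires rule 2, giving E.
Derived: K2 (round 1), Q9 (round 3), M4 (round 2). D85 never appears in any round.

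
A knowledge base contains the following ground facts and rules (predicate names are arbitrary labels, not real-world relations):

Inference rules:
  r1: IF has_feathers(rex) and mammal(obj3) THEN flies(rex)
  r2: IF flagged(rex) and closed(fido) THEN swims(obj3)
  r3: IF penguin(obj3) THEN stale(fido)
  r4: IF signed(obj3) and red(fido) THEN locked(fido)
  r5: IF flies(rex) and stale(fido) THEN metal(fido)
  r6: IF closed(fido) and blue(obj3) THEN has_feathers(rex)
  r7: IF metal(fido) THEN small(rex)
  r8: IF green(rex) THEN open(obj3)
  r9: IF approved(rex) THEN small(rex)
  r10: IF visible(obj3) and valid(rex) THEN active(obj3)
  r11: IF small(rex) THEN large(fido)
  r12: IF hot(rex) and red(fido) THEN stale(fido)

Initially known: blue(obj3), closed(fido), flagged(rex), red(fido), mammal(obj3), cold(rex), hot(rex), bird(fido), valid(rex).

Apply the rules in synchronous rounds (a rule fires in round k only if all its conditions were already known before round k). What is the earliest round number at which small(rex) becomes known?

[1] r2 [IF flagged(rex) and closed(fido) THEN swims(obj3)]; r6 [IF closed(fido) and blue(obj3) THEN has_feathers(rex)]; r12 [IF hot(rex) and red(fido) THEN stale(fido)]. ⇒ new: swims(obj3), has_feathers(rex), stale(fido).
[2] r1 [IF has_feathers(rex) and mammal(obj3) THEN flies(rex)]. ⇒ new: flies(rex).
[3] r5 [IF flies(rex) and stale(fido) THEN metal(fido)]. ⇒ new: metal(fido).
[4] r7 [IF metal(fido) THEN small(rex)]. ⇒ new: small(rex).
small(rex) first appears in round 4.

4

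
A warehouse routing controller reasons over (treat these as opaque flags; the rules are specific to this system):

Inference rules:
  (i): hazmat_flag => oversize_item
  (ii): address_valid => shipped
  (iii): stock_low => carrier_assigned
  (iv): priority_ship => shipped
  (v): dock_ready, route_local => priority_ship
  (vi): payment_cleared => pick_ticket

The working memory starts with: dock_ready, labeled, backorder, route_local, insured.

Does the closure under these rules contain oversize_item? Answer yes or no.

no

Round 1: (v) [dock_ready, route_local => priority_ship]. Adds priority_ship.
Round 2: (iv) [priority_ship => shipped]. Adds shipped.
Fixed point reached. oversize_item is concluded only by (i); (i) needs hazmat_flag (never derived).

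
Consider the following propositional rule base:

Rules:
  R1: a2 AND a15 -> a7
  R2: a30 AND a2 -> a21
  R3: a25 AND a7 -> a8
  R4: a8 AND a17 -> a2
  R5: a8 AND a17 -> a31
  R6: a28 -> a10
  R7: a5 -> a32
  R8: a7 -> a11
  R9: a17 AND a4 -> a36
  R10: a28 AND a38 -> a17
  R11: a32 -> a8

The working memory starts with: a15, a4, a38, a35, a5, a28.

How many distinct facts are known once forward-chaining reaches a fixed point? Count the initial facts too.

15

Round 1: R6 [a28 -> a10]; R7 [a5 -> a32]; R10 [a28 AND a38 -> a17]. Adds a10, a32, a17.
Round 2: R9 [a17 AND a4 -> a36]; R11 [a32 -> a8]. Adds a36, a8.
Round 3: R4 [a8 AND a17 -> a2]; R5 [a8 AND a17 -> a31]. Adds a2, a31.
Round 4: R1 [a2 AND a15 -> a7]. Adds a7.
Round 5: R8 [a7 -> a11]. Adds a11.
Closure: {a10, a11, a15, a17, a2, a28, a31, a32, a35, a36, a38, a4, a5, a7, a8} — 15 facts.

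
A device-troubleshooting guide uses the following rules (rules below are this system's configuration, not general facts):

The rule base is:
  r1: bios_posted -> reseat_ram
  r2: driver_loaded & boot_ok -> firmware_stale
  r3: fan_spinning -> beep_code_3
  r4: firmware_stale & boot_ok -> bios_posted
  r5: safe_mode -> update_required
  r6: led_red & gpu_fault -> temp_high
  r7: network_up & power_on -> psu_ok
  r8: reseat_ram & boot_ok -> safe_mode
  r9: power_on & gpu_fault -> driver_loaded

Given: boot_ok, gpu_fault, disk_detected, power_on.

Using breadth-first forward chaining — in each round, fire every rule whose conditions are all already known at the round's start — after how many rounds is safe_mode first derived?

[1] r9 [power_on & gpu_fault -> driver_loaded]. ⇒ new: driver_loaded.
[2] r2 [driver_loaded & boot_ok -> firmware_stale]. ⇒ new: firmware_stale.
[3] r4 [firmware_stale & boot_ok -> bios_posted]. ⇒ new: bios_posted.
[4] r1 [bios_posted -> reseat_ram]. ⇒ new: reseat_ram.
[5] r8 [reseat_ram & boot_ok -> safe_mode]. ⇒ new: safe_mode.
safe_mode first appears in round 5.

5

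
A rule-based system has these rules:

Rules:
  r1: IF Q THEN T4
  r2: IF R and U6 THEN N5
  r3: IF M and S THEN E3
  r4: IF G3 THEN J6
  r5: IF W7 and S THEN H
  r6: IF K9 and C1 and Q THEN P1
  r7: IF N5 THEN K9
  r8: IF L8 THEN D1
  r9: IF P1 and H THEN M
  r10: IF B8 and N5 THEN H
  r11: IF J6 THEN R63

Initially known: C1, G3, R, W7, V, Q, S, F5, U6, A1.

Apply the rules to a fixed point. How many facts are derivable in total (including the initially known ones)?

Round 1: r1 [IF Q THEN T4]; r2 [IF R and U6 THEN N5]; r4 [IF G3 THEN J6]; r5 [IF W7 and S THEN H]. New: T4, N5, J6, H.
Round 2: r7 [IF N5 THEN K9]; r11 [IF J6 THEN R63]. New: K9, R63.
Round 3: r6 [IF K9 and C1 and Q THEN P1]. New: P1.
Round 4: r9 [IF P1 and H THEN M]. New: M.
Round 5: r3 [IF M and S THEN E3]. New: E3.
Closure: {A1, C1, E3, F5, G3, H, J6, K9, M, N5, P1, Q, R, R63, S, T4, U6, V, W7} — 19 facts.

19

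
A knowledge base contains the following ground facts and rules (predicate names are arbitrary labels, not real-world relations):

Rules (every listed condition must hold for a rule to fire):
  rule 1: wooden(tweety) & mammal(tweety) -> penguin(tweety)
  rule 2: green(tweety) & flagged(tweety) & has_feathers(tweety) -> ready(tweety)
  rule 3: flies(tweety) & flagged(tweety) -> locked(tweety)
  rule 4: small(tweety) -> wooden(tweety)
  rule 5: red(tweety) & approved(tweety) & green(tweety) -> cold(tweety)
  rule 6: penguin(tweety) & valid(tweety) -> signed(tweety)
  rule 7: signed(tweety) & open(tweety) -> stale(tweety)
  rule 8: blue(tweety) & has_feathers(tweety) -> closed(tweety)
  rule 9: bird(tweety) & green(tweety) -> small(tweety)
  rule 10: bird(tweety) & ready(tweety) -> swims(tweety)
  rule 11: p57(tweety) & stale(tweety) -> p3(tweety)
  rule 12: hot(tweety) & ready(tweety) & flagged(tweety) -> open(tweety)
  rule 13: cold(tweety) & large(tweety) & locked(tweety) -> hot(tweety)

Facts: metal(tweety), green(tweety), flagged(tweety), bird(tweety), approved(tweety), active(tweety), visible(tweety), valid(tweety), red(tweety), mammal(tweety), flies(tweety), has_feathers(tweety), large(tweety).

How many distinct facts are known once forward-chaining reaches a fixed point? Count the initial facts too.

[1] rule 2 [green(tweety) & flagged(tweety) & has_feathers(tweety) -> ready(tweety)]; rule 3 [flies(tweety) & flagged(tweety) -> locked(tweety)]; rule 5 [red(tweety) & approved(tweety) & green(tweety) -> cold(tweety)]; rule 9 [bird(tweety) & green(tweety) -> small(tweety)]. ⇒ new: ready(tweety), locked(tweety), cold(tweety), small(tweety).
[2] rule 4 [small(tweety) -> wooden(tweety)]; rule 10 [bird(tweety) & ready(tweety) -> swims(tweety)]; rule 13 [cold(tweety) & large(tweety) & locked(tweety) -> hot(tweety)]. ⇒ new: wooden(tweety), swims(tweety), hot(tweety).
[3] rule 1 [wooden(tweety) & mammal(tweety) -> penguin(tweety)]; rule 12 [hot(tweety) & ready(tweety) & flagged(tweety) -> open(tweety)]. ⇒ new: penguin(tweety), open(tweety).
[4] rule 6 [penguin(tweety) & valid(tweety) -> signed(tweety)]. ⇒ new: signed(tweety).
[5] rule 7 [signed(tweety) & open(tweety) -> stale(tweety)]. ⇒ new: stale(tweety).
Closure: {active(tweety), approved(tweety), bird(tweety), cold(tweety), flagged(tweety), flies(tweety), green(tweety), has_feathers(tweety), hot(tweety), large(tweety), locked(tweety), mammal(tweety), metal(tweety), open(tweety), penguin(tweety), ready(tweety), red(tweety), signed(tweety), small(tweety), stale(tweety), swims(tweety), valid(tweety), visible(tweety), wooden(tweety)} — 24 facts.

24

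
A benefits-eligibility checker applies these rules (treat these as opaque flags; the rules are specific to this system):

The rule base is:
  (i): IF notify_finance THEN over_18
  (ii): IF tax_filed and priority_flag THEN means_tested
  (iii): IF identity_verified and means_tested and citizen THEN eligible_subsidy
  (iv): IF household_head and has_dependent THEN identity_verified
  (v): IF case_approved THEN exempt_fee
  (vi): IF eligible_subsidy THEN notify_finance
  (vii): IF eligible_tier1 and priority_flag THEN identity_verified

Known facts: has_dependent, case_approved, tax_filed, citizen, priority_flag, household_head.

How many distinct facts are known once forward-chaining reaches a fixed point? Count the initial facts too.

Round 1: (ii) [IF tax_filed and priority_flag THEN means_tested]; (iv) [IF household_head and has_dependent THEN identity_verified]; (v) [IF case_approved THEN exempt_fee]. Adds means_tested, identity_verified, exempt_fee.
Round 2: (iii) [IF identity_verified and means_tested and citizen THEN eligible_subsidy]. Adds eligible_subsidy.
Round 3: (vi) [IF eligible_subsidy THEN notify_finance]. Adds notify_finance.
Round 4: (i) [IF notify_finance THEN over_18]. Adds over_18.
Closure: {case_approved, citizen, eligible_subsidy, exempt_fee, has_dependent, household_head, identity_verified, means_tested, notify_finance, over_18, priority_flag, tax_filed} — 12 facts.

12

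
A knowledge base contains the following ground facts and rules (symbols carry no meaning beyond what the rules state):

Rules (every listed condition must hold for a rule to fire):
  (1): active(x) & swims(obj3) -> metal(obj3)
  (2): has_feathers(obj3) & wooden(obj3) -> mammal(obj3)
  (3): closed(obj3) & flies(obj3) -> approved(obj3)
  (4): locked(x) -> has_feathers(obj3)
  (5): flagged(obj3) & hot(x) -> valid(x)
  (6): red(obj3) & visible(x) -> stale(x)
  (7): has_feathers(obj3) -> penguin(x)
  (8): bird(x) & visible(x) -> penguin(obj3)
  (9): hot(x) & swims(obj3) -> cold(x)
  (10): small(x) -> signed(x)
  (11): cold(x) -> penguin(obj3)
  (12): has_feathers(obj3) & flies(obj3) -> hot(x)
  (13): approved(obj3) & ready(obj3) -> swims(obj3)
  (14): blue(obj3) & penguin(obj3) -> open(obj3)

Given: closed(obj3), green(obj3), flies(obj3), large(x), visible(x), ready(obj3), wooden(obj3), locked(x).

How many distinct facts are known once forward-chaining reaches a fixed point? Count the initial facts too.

16

[1] (3) [closed(obj3) & flies(obj3) -> approved(obj3)]; (4) [locked(x) -> has_feathers(obj3)]. ⇒ new: approved(obj3), has_feathers(obj3).
[2] (2) [has_feathers(obj3) & wooden(obj3) -> mammal(obj3)]; (7) [has_feathers(obj3) -> penguin(x)]; (12) [has_feathers(obj3) & flies(obj3) -> hot(x)]; (13) [approved(obj3) & ready(obj3) -> swims(obj3)]. ⇒ new: mammal(obj3), penguin(x), hot(x), swims(obj3).
[3] (9) [hot(x) & swims(obj3) -> cold(x)]. ⇒ new: cold(x).
[4] (11) [cold(x) -> penguin(obj3)]. ⇒ new: penguin(obj3).
Closure: {approved(obj3), closed(obj3), cold(x), flies(obj3), green(obj3), has_feathers(obj3), hot(x), large(x), locked(x), mammal(obj3), penguin(obj3), penguin(x), ready(obj3), swims(obj3), visible(x), wooden(obj3)} — 16 facts.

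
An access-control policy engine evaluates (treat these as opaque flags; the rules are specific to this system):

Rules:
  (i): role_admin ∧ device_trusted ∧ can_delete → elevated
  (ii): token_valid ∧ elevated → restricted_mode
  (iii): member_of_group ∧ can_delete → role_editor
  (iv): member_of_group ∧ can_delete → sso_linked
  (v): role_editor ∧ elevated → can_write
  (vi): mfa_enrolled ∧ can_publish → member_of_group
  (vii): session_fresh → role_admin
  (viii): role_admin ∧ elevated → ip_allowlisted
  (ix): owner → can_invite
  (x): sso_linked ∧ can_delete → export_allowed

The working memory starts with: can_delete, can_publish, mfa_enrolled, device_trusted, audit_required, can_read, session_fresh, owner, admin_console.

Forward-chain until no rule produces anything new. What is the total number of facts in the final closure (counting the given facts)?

[1] (vi) [mfa_enrolled ∧ can_publish → member_of_group]; (vii) [session_fresh → role_admin]; (ix) [owner → can_invite]. ⇒ new: member_of_group, role_admin, can_invite.
[2] (i) [role_admin ∧ device_trusted ∧ can_delete → elevated]; (iii) [member_of_group ∧ can_delete → role_editor]; (iv) [member_of_group ∧ can_delete → sso_linked]. ⇒ new: elevated, role_editor, sso_linked.
[3] (v) [role_editor ∧ elevated → can_write]; (viii) [role_admin ∧ elevated → ip_allowlisted]; (x) [sso_linked ∧ can_delete → export_allowed]. ⇒ new: can_write, ip_allowlisted, export_allowed.
Closure: {admin_console, audit_required, can_delete, can_invite, can_publish, can_read, can_write, device_trusted, elevated, export_allowed, ip_allowlisted, member_of_group, mfa_enrolled, owner, role_admin, role_editor, session_fresh, sso_linked} — 18 facts.

18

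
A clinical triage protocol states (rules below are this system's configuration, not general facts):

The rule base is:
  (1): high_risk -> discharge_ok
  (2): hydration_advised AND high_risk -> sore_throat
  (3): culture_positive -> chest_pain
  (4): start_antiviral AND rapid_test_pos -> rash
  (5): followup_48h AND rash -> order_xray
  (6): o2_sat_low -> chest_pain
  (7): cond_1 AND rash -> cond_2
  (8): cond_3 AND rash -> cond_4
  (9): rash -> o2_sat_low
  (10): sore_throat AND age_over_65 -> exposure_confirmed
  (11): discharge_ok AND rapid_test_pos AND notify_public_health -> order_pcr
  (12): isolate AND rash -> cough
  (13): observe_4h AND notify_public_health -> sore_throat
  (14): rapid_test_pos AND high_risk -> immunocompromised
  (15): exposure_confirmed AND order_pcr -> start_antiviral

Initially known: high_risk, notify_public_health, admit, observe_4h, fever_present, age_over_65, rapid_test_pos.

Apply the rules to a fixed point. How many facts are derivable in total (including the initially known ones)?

Round 1: (1) [high_risk -> discharge_ok]; (13) [observe_4h AND notify_public_health -> sore_throat]; (14) [rapid_test_pos AND high_risk -> immunocompromised]. New: discharge_ok, sore_throat, immunocompromised.
Round 2: (10) [sore_throat AND age_over_65 -> exposure_confirmed]; (11) [discharge_ok AND rapid_test_pos AND notify_public_health -> order_pcr]. New: exposure_confirmed, order_pcr.
Round 3: (15) [exposure_confirmed AND order_pcr -> start_antiviral]. New: start_antiviral.
Round 4: (4) [start_antiviral AND rapid_test_pos -> rash]. New: rash.
Round 5: (9) [rash -> o2_sat_low]. New: o2_sat_low.
Round 6: (6) [o2_sat_low -> chest_pain]. New: chest_pain.
Closure: {admit, age_over_65, chest_pain, discharge_ok, exposure_confirmed, fever_present, high_risk, immunocompromised, notify_public_health, o2_sat_low, observe_4h, order_pcr, rapid_test_pos, rash, sore_throat, start_antiviral} — 16 facts.

16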